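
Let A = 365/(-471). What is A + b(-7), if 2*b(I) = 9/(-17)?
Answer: -16649/16014 ≈ -1.0397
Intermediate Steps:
A = -365/471 (A = 365*(-1/471) = -365/471 ≈ -0.77495)
b(I) = -9/34 (b(I) = (9/(-17))/2 = (9*(-1/17))/2 = (½)*(-9/17) = -9/34)
A + b(-7) = -365/471 - 9/34 = -16649/16014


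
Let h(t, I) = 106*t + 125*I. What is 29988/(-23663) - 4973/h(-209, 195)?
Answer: -184279447/52555523 ≈ -3.5064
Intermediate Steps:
29988/(-23663) - 4973/h(-209, 195) = 29988/(-23663) - 4973/(106*(-209) + 125*195) = 29988*(-1/23663) - 4973/(-22154 + 24375) = -29988/23663 - 4973/2221 = -184279447/52555523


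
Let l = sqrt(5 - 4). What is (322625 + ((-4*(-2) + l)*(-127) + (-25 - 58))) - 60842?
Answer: 260557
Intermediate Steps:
l = 1 (l = sqrt(1) = 1)
(322625 + ((-4*(-2) + l)*(-127) + (-25 - 58))) - 60842 = (322625 + ((-4*(-2) + 1)*(-127) + (-25 - 58))) - 60842 = (322625 + ((8 + 1)*(-127) - 83)) - 60842 = (322625 + (9*(-127) - 83)) - 60842 = (322625 + (-1143 - 83)) - 60842 = (322625 - 1226) - 60842 = 321399 - 60842 = 260557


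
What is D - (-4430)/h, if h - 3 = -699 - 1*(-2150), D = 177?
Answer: 130894/727 ≈ 180.05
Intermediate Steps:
h = 1454 (h = 3 + (-699 - 1*(-2150)) = 3 + (-699 + 2150) = 3 + 1451 = 1454)
D - (-4430)/h = 177 - (-4430)/1454 = 177 - 1*(-2215/727) = 177 + 2215/727 = 130894/727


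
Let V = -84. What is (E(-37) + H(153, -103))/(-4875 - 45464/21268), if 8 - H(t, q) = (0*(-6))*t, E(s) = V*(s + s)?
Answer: -33093008/25931741 ≈ -1.2762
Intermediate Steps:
E(s) = -168*s (E(s) = -84*(s + s) = -168*s)
H(t, q) = 8 (H(t, q) = 8 - 0*(-6)*t = 8 - 0*t = 8 - 1*0 = 8 + 0 = 8)
(E(-37) + H(153, -103))/(-4875 - 45464/21268) = (-168*(-37) + 8)/(-4875 - 45464/21268) = (6216 + 8)/(-4875 - 45464*1/21268) = 6224/(-4875 - 11366/5317) = 6224/(-25931741/5317) = 6224*(-5317/25931741) = -33093008/25931741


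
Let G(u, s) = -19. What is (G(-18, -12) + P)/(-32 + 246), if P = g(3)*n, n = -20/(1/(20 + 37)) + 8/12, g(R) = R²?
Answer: -10273/214 ≈ -48.005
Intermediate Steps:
n = -3418/3 (n = -20/(1/57) + 8*(1/12) = -20/1/57 + ⅔ = -20*57 + ⅔ = -1140 + ⅔ = -3418/3 ≈ -1139.3)
P = -10254 (P = 3²*(-3418/3) = 9*(-3418/3) = -10254)
(G(-18, -12) + P)/(-32 + 246) = (-19 - 10254)/(-32 + 246) = -10273/214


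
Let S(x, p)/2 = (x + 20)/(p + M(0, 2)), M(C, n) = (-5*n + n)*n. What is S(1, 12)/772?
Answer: -21/1544 ≈ -0.013601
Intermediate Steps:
M(C, n) = -4*n² (M(C, n) = (-4*n)*n = -4*n²)
S(x, p) = 2*(20 + x)/(-16 + p) (S(x, p) = 2*((x + 20)/(p - 4*2²)) = 2*((20 + x)/(p - 4*4)) = 2*((20 + x)/(p - 16)) = 2*((20 + x)/(-16 + p)) = 2*(20 + x)/(-16 + p))
S(1, 12)/772 = (2*(20 + 1)/(-16 + 12))/772 = (2*21/(-4))*(1/772) = (2*(-¼)*21)*(1/772) = -21/2*1/772 = -21/1544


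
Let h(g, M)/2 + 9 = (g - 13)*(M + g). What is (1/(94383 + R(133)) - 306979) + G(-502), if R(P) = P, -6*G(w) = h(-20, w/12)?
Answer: -87235290743/283548 ≈ -3.0766e+5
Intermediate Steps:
h(g, M) = -18 + 2*(-13 + g)*(M + g) (h(g, M) = -18 + 2*((g - 13)*(M + g)) = -18 + 2*((-13 + g)*(M + g)) = -18 + 2*(-13 + g)*(M + g))
G(w) = -217 + 11*w/12 (G(w) = -(-18 - 26*w/12 - 26*(-20) + 2*(-20)² + 2*(w/12)*(-20))/6 = -(-18 - 26*w/12 + 520 + 2*400 + 2*(w*(1/12))*(-20))/6 = -(-18 - 13*w/6 + 520 + 800 + 2*(w/12)*(-20))/6 = -(-18 - 13*w/6 + 520 + 800 - 10*w/3)/6 = -(1302 - 11*w/2)/6 = -217 + 11*w/12)
(1/(94383 + R(133)) - 306979) + G(-502) = (1/(94383 + 133) - 306979) + (-217 + (11/12)*(-502)) = (1/94516 - 306979) + (-217 - 2761/6) = (1/94516 - 306979) - 4063/6 = -29014427163/94516 - 4063/6 = -87235290743/283548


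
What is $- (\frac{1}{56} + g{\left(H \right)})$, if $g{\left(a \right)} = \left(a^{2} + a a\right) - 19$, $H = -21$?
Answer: $- \frac{48329}{56} \approx -863.02$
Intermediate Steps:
$g{\left(a \right)} = -19 + 2 a^{2}$ ($g{\left(a \right)} = \left(a^{2} + a^{2}\right) - 19 = 2 a^{2} - 19 = -19 + 2 a^{2}$)
$- (\frac{1}{56} + g{\left(H \right)}) = - (\frac{1}{56} - \left(19 - 2 \left(-21\right)^{2}\right)) = - (\frac{1}{56} + \left(-19 + 2 \cdot 441\right)) = - (\frac{1}{56} + \left(-19 + 882\right)) = - (\frac{1}{56} + 863) = \left(-1\right) \frac{48329}{56} = - \frac{48329}{56}$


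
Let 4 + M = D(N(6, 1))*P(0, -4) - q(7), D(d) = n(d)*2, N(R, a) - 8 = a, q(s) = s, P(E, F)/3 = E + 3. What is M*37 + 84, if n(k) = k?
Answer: 5671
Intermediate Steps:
P(E, F) = 9 + 3*E (P(E, F) = 3*(E + 3) = 3*(3 + E) = 9 + 3*E)
N(R, a) = 8 + a
D(d) = 2*d (D(d) = d*2 = 2*d)
M = 151 (M = -4 + ((2*(8 + 1))*(9 + 3*0) - 1*7) = -4 + ((2*9)*(9 + 0) - 7) = -4 + (18*9 - 7) = -4 + (162 - 7) = -4 + 155 = 151)
M*37 + 84 = 151*37 + 84 = 5587 + 84 = 5671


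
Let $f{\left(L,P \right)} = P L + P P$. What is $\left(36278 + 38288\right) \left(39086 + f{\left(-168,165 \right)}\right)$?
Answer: $2877576506$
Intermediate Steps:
$f{\left(L,P \right)} = P^{2} + L P$ ($f{\left(L,P \right)} = L P + P^{2} = P^{2} + L P$)
$\left(36278 + 38288\right) \left(39086 + f{\left(-168,165 \right)}\right) = \left(36278 + 38288\right) \left(39086 + 165 \left(-168 + 165\right)\right) = 74566 \left(39086 + 165 \left(-3\right)\right) = 74566 \left(39086 - 495\right) = 74566 \cdot 38591 = 2877576506$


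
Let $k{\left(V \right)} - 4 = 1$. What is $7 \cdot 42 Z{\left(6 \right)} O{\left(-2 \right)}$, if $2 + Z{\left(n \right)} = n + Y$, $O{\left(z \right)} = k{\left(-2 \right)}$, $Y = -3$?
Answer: $1470$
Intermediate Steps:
$k{\left(V \right)} = 5$ ($k{\left(V \right)} = 4 + 1 = 5$)
$O{\left(z \right)} = 5$
$Z{\left(n \right)} = -5 + n$ ($Z{\left(n \right)} = -2 + \left(n - 3\right) = -2 + \left(-3 + n\right) = -5 + n$)
$7 \cdot 42 Z{\left(6 \right)} O{\left(-2 \right)} = 7 \cdot 42 \left(-5 + 6\right) 5 = 294 \cdot 1 \cdot 5 = 294 \cdot 5 = 1470$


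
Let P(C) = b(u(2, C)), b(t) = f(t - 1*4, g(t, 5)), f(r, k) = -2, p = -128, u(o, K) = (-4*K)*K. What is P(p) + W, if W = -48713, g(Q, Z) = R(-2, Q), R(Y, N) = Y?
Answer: -48715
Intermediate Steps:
g(Q, Z) = -2
u(o, K) = -4*K²
b(t) = -2
P(C) = -2
P(p) + W = -2 - 48713 = -48715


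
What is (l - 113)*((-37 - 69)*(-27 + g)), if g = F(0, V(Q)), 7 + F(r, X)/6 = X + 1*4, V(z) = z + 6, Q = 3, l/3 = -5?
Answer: 122112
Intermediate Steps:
l = -15 (l = 3*(-5) = -15)
V(z) = 6 + z
F(r, X) = -18 + 6*X (F(r, X) = -42 + 6*(X + 1*4) = -42 + 6*(X + 4) = -42 + 6*(4 + X) = -42 + (24 + 6*X) = -18 + 6*X)
g = 36 (g = -18 + 6*(6 + 3) = -18 + 6*9 = -18 + 54 = 36)
(l - 113)*((-37 - 69)*(-27 + g)) = (-15 - 113)*((-37 - 69)*(-27 + 36)) = -(-13568)*9 = -128*(-954) = 122112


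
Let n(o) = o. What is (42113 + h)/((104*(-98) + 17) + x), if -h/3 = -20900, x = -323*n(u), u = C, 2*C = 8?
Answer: -104813/11467 ≈ -9.1404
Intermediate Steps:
C = 4 (C = (½)*8 = 4)
u = 4
x = -1292 (x = -323*4 = -1292)
h = 62700 (h = -3*(-20900) = 62700)
(42113 + h)/((104*(-98) + 17) + x) = (42113 + 62700)/((104*(-98) + 17) - 1292) = 104813/((-10192 + 17) - 1292) = 104813/(-10175 - 1292) = 104813/(-11467) = 104813*(-1/11467) = -104813/11467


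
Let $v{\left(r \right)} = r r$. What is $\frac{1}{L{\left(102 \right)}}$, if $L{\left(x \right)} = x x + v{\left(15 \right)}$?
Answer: $\frac{1}{10629} \approx 9.4082 \cdot 10^{-5}$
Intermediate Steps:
$v{\left(r \right)} = r^{2}$
$L{\left(x \right)} = 225 + x^{2}$ ($L{\left(x \right)} = x x + 15^{2} = x^{2} + 225 = 225 + x^{2}$)
$\frac{1}{L{\left(102 \right)}} = \frac{1}{225 + 102^{2}} = \frac{1}{225 + 10404} = \frac{1}{10629}$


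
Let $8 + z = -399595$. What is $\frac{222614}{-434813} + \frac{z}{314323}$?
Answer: $- \frac{243725279561}{136671726599} \approx -1.7833$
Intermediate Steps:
$z = -399603$ ($z = -8 - 399595 = -399603$)
$\frac{222614}{-434813} + \frac{z}{314323} = \frac{222614}{-434813} - \frac{399603}{314323} = 222614 \left(- \frac{1}{434813}\right) - \frac{399603}{314323} = - \frac{222614}{434813} - \frac{399603}{314323} = - \frac{243725279561}{136671726599}$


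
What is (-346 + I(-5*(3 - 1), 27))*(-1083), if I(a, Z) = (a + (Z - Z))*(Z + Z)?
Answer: 959538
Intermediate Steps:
I(a, Z) = 2*Z*a (I(a, Z) = (a + 0)*(2*Z) = a*(2*Z) = 2*Z*a)
(-346 + I(-5*(3 - 1), 27))*(-1083) = (-346 + 2*27*(-5*(3 - 1)))*(-1083) = (-346 + 2*27*(-5*2))*(-1083) = (-346 + 2*27*(-10))*(-1083) = (-346 - 540)*(-1083) = -886*(-1083) = 959538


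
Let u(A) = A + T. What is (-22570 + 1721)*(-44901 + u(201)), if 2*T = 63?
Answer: 1862587113/2 ≈ 9.3129e+8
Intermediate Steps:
T = 63/2 (T = (½)*63 = 63/2 ≈ 31.500)
u(A) = 63/2 + A (u(A) = A + 63/2 = 63/2 + A)
(-22570 + 1721)*(-44901 + u(201)) = (-22570 + 1721)*(-44901 + (63/2 + 201)) = -20849*(-44901 + 465/2) = -20849*(-89337/2) = 1862587113/2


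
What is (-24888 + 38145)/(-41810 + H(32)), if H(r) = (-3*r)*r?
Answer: -13257/44882 ≈ -0.29537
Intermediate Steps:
H(r) = -3*r**2
(-24888 + 38145)/(-41810 + H(32)) = (-24888 + 38145)/(-41810 - 3*32**2) = 13257/(-41810 - 3*1024) = 13257/(-41810 - 3072) = 13257/(-44882) = 13257*(-1/44882) = -13257/44882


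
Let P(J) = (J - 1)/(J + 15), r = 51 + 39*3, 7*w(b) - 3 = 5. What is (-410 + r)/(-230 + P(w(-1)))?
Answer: 27346/25989 ≈ 1.0522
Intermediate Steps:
w(b) = 8/7 (w(b) = 3/7 + (1/7)*5 = 3/7 + 5/7 = 8/7)
r = 168 (r = 51 + 117 = 168)
P(J) = (-1 + J)/(15 + J)
(-410 + r)/(-230 + P(w(-1))) = (-410 + 168)/(-230 + (-1 + 8/7)/(15 + 8/7)) = -242/(-230 + (1/7)/(113/7)) = -242/(-230 + (7/113)*(1/7)) = -242/(-230 + 1/113) = -242/(-25989/113) = -242*(-113/25989) = 27346/25989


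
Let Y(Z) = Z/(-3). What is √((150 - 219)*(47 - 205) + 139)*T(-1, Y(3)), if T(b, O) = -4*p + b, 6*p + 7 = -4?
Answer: 19*√11041/3 ≈ 665.48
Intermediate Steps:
p = -11/6 (p = -7/6 + (⅙)*(-4) = -7/6 - ⅔ = -11/6 ≈ -1.8333)
Y(Z) = -Z/3 (Y(Z) = Z*(-⅓) = -Z/3)
T(b, O) = 22/3 + b (T(b, O) = -4*(-11/6) + b = 22/3 + b)
√((150 - 219)*(47 - 205) + 139)*T(-1, Y(3)) = √((150 - 219)*(47 - 205) + 139)*(22/3 - 1) = √(-69*(-158) + 139)*(19/3) = √(10902 + 139)*(19/3) = √11041*(19/3) = 19*√11041/3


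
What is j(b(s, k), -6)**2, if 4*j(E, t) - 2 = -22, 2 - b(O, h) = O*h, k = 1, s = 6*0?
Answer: 25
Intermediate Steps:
s = 0
b(O, h) = 2 - O*h
j(E, t) = -5 (j(E, t) = 1/2 + (1/4)*(-22) = 1/2 - 11/2 = -5)
j(b(s, k), -6)**2 = (-5)**2 = 25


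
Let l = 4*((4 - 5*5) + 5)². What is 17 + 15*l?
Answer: 15377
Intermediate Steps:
l = 1024 (l = 4*((4 - 25) + 5)² = 4*(-21 + 5)² = 4*(-16)² = 4*256 = 1024)
17 + 15*l = 17 + 15*1024 = 17 + 15360 = 15377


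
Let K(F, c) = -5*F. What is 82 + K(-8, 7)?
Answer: 122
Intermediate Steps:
82 + K(-8, 7) = 82 - 5*(-8) = 82 + 40 = 122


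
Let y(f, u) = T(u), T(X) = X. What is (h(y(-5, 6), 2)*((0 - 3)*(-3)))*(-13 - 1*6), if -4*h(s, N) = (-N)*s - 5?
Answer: -2907/4 ≈ -726.75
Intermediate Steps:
y(f, u) = u
h(s, N) = 5/4 + N*s/4 (h(s, N) = -((-N)*s - 5)/4 = -(-N*s - 5)/4 = -(-5 - N*s)/4 = 5/4 + N*s/4)
(h(y(-5, 6), 2)*((0 - 3)*(-3)))*(-13 - 1*6) = ((5/4 + (¼)*2*6)*((0 - 3)*(-3)))*(-13 - 1*6) = ((5/4 + 3)*(-3*(-3)))*(-13 - 6) = ((17/4)*9)*(-19) = (153/4)*(-19) = -2907/4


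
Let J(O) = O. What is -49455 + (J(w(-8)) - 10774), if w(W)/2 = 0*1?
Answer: -60229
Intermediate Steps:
w(W) = 0 (w(W) = 2*(0*1) = 2*0 = 0)
-49455 + (J(w(-8)) - 10774) = -49455 + (0 - 10774) = -49455 - 10774 = -60229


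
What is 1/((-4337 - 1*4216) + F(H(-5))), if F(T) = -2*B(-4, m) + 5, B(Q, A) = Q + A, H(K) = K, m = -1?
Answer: -1/8538 ≈ -0.00011712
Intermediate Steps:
B(Q, A) = A + Q
F(T) = 15 (F(T) = -2*(-1 - 4) + 5 = -2*(-5) + 5 = 10 + 5 = 15)
1/((-4337 - 1*4216) + F(H(-5))) = 1/((-4337 - 1*4216) + 15) = 1/((-4337 - 4216) + 15) = 1/(-8553 + 15) = 1/(-8538) = -1/8538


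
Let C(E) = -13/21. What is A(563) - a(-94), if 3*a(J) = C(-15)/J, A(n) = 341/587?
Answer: 2011771/3476214 ≈ 0.57872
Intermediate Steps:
C(E) = -13/21 (C(E) = -13*1/21 = -13/21)
A(n) = 341/587 (A(n) = 341*(1/587) = 341/587)
a(J) = -13/(63*J) (a(J) = (-13/(21*J))/3 = -13/(63*J))
A(563) - a(-94) = 341/587 - (-13)/(63*(-94)) = 341/587 - (-13)*(-1)/(63*94) = 341/587 - 1*13/5922 = 341/587 - 13/5922 = 2011771/3476214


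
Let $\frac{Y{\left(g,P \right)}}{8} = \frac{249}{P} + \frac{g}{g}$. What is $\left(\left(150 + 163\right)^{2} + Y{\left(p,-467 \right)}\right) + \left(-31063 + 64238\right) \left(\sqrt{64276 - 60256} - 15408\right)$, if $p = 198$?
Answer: $- \frac{238666153533}{467} + 66350 \sqrt{1005} \approx -5.0896 \cdot 10^{8}$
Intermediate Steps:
$Y{\left(g,P \right)} = 8 + \frac{1992}{P}$ ($Y{\left(g,P \right)} = 8 \left(\frac{249}{P} + \frac{g}{g}\right) = 8 \left(\frac{249}{P} + 1\right) = 8 \left(1 + \frac{249}{P}\right) = 8 + \frac{1992}{P}$)
$\left(\left(150 + 163\right)^{2} + Y{\left(p,-467 \right)}\right) + \left(-31063 + 64238\right) \left(\sqrt{64276 - 60256} - 15408\right) = \left(\left(150 + 163\right)^{2} + \left(8 + \frac{1992}{-467}\right)\right) + \left(-31063 + 64238\right) \left(\sqrt{64276 - 60256} - 15408\right) = \left(313^{2} + \left(8 + 1992 \left(- \frac{1}{467}\right)\right)\right) + 33175 \left(\sqrt{4020} - 15408\right) = \left(97969 + \left(8 - \frac{1992}{467}\right)\right) + 33175 \left(2 \sqrt{1005} - 15408\right) = \left(97969 + \frac{1744}{467}\right) + 33175 \left(-15408 + 2 \sqrt{1005}\right) = \frac{45753267}{467} - \left(511160400 - 66350 \sqrt{1005}\right) = - \frac{238666153533}{467} + 66350 \sqrt{1005}$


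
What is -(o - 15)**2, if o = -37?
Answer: -2704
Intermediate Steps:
-(o - 15)**2 = -(-37 - 15)**2 = -1*(-52)**2 = -1*2704 = -2704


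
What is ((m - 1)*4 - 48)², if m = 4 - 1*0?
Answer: 1296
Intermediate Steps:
m = 4 (m = 4 + 0 = 4)
((m - 1)*4 - 48)² = ((4 - 1)*4 - 48)² = (3*4 - 48)² = (12 - 48)² = (-36)² = 1296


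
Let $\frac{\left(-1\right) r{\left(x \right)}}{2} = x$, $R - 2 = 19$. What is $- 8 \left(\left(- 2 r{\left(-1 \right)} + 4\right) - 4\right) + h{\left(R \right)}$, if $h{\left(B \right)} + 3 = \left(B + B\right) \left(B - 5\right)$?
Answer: $701$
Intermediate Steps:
$R = 21$ ($R = 2 + 19 = 21$)
$r{\left(x \right)} = - 2 x$
$h{\left(B \right)} = -3 + 2 B \left(-5 + B\right)$ ($h{\left(B \right)} = -3 + \left(B + B\right) \left(B - 5\right) = -3 + 2 B \left(-5 + B\right)$)
$- 8 \left(\left(- 2 r{\left(-1 \right)} + 4\right) - 4\right) + h{\left(R \right)} = - 8 \left(\left(- 2 \left(\left(-2\right) \left(-1\right)\right) + 4\right) - 4\right) - \left(213 - 882\right) = - 8 \left(\left(\left(-2\right) 2 + 4\right) - 4\right) - -669 = - 8 \left(\left(-4 + 4\right) - 4\right) - -669 = - 8 \left(0 - 4\right) + 669 = \left(-8\right) \left(-4\right) + 669 = 32 + 669 = 701$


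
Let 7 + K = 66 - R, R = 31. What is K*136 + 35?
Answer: 3843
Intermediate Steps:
K = 28 (K = -7 + (66 - 1*31) = -7 + (66 - 31) = -7 + 35 = 28)
K*136 + 35 = 28*136 + 35 = 3808 + 35 = 3843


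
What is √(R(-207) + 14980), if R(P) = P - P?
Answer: 2*√3745 ≈ 122.39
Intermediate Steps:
R(P) = 0
√(R(-207) + 14980) = √(0 + 14980) = √14980 = 2*√3745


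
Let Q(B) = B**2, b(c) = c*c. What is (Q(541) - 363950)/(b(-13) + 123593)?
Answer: -71269/123762 ≈ -0.57586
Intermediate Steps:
b(c) = c**2
(Q(541) - 363950)/(b(-13) + 123593) = (541**2 - 363950)/((-13)**2 + 123593) = (292681 - 363950)/(169 + 123593) = -71269/123762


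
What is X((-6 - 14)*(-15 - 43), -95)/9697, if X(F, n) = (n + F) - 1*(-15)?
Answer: 1080/9697 ≈ 0.11137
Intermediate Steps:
X(F, n) = 15 + F + n (X(F, n) = (F + n) + 15 = 15 + F + n)
X((-6 - 14)*(-15 - 43), -95)/9697 = (15 + (-6 - 14)*(-15 - 43) - 95)/9697 = (15 - 20*(-58) - 95)*(1/9697) = (15 + 1160 - 95)*(1/9697) = 1080*(1/9697) = 1080/9697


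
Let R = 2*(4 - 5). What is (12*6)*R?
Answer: -144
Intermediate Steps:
R = -2 (R = 2*(-1) = -2)
(12*6)*R = (12*6)*(-2) = 72*(-2) = -144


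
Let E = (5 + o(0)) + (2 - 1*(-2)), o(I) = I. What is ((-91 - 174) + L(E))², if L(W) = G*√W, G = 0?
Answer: 70225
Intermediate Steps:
E = 9 (E = (5 + 0) + (2 - 1*(-2)) = 5 + (2 + 2) = 5 + 4 = 9)
L(W) = 0 (L(W) = 0*√W = 0)
((-91 - 174) + L(E))² = ((-91 - 174) + 0)² = (-265 + 0)² = (-265)² = 70225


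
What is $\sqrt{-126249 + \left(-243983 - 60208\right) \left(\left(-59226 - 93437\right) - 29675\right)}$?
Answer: $\sqrt{55465452309} \approx 2.3551 \cdot 10^{5}$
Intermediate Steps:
$\sqrt{-126249 + \left(-243983 - 60208\right) \left(\left(-59226 - 93437\right) - 29675\right)} = \sqrt{-126249 - 304191 \left(-152663 - 29675\right)} = \sqrt{-126249 - -55465578558} = \sqrt{-126249 + 55465578558} = \sqrt{55465452309}$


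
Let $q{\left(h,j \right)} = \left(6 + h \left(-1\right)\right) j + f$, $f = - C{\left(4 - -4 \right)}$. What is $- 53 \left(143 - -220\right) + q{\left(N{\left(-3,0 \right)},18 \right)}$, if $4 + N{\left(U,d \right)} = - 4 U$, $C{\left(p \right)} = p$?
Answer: $-19283$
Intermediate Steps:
$N{\left(U,d \right)} = -4 - 4 U$
$f = -8$ ($f = - (4 - -4) = - (4 + 4) = \left(-1\right) 8 = -8$)
$q{\left(h,j \right)} = -8 + j \left(6 - h\right)$ ($q{\left(h,j \right)} = \left(6 + h \left(-1\right)\right) j - 8 = \left(6 - h\right) j - 8 = j \left(6 - h\right) - 8 = -8 + j \left(6 - h\right)$)
$- 53 \left(143 - -220\right) + q{\left(N{\left(-3,0 \right)},18 \right)} = - 53 \left(143 - -220\right) - \left(-100 + \left(-4 - -12\right) 18\right) = - 53 \left(143 + 220\right) - \left(-100 + \left(-4 + 12\right) 18\right) = \left(-53\right) 363 - \left(-100 + 144\right) = -19239 - 44 = -19283$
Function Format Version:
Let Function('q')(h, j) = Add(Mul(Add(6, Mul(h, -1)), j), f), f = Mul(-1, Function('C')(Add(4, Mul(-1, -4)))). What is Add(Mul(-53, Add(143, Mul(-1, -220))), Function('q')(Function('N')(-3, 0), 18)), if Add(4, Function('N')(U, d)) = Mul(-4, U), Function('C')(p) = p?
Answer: -19283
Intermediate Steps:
Function('N')(U, d) = Add(-4, Mul(-4, U))
f = -8 (f = Mul(-1, Add(4, Mul(-1, -4))) = Mul(-1, Add(4, 4)) = Mul(-1, 8) = -8)
Function('q')(h, j) = Add(-8, Mul(j, Add(6, Mul(-1, h)))) (Function('q')(h, j) = Add(Mul(Add(6, Mul(h, -1)), j), -8) = Add(Mul(Add(6, Mul(-1, h)), j), -8) = Add(Mul(j, Add(6, Mul(-1, h))), -8) = Add(-8, Mul(j, Add(6, Mul(-1, h)))))
Add(Mul(-53, Add(143, Mul(-1, -220))), Function('q')(Function('N')(-3, 0), 18)) = Add(Mul(-53, Add(143, Mul(-1, -220))), Add(-8, Mul(6, 18), Mul(-1, Add(-4, Mul(-4, -3)), 18))) = Add(Mul(-53, Add(143, 220)), Add(-8, 108, Mul(-1, Add(-4, 12), 18))) = Add(Mul(-53, 363), Add(-8, 108, Mul(-1, 8, 18))) = Add(-19239, Add(-8, 108, -144)) = Add(-19239, -44) = -19283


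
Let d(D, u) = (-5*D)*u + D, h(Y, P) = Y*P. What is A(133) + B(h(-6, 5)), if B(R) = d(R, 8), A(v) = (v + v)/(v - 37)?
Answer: 56293/48 ≈ 1172.8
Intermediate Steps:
h(Y, P) = P*Y
A(v) = 2*v/(-37 + v) (A(v) = (2*v)/(-37 + v) = 2*v/(-37 + v))
d(D, u) = D - 5*D*u (d(D, u) = -5*D*u + D = D - 5*D*u)
B(R) = -39*R (B(R) = R*(1 - 5*8) = R*(1 - 40) = R*(-39) = -39*R)
A(133) + B(h(-6, 5)) = 2*133/(-37 + 133) - 195*(-6) = 2*133/96 - 39*(-30) = 2*133*(1/96) + 1170 = 133/48 + 1170 = 56293/48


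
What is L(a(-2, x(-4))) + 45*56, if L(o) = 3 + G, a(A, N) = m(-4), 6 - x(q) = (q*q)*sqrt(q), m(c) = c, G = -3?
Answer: 2520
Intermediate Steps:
x(q) = 6 - q**(5/2) (x(q) = 6 - q*q*sqrt(q) = 6 - q**2*sqrt(q) = 6 - q**(5/2))
a(A, N) = -4
L(o) = 0 (L(o) = 3 - 3 = 0)
L(a(-2, x(-4))) + 45*56 = 0 + 45*56 = 0 + 2520 = 2520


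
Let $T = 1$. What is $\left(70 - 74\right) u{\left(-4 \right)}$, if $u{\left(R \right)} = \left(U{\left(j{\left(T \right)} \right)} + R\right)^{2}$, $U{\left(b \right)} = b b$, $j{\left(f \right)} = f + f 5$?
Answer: $-4096$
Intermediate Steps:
$j{\left(f \right)} = 6 f$ ($j{\left(f \right)} = f + 5 f = 6 f$)
$U{\left(b \right)} = b^{2}$
$u{\left(R \right)} = \left(36 + R\right)^{2}$ ($u{\left(R \right)} = \left(\left(6 \cdot 1\right)^{2} + R\right)^{2} = \left(6^{2} + R\right)^{2} = \left(36 + R\right)^{2}$)
$\left(70 - 74\right) u{\left(-4 \right)} = \left(70 - 74\right) \left(36 - 4\right)^{2} = - 4 \cdot 32^{2} = \left(-4\right) 1024 = -4096$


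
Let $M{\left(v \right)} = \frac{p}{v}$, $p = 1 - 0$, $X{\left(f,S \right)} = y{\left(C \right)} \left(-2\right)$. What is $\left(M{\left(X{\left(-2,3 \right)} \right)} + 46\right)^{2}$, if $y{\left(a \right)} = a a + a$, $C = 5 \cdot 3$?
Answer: $\frac{487482241}{230400} \approx 2115.8$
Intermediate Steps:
$C = 15$
$y{\left(a \right)} = a + a^{2}$ ($y{\left(a \right)} = a^{2} + a = a + a^{2}$)
$X{\left(f,S \right)} = -480$ ($X{\left(f,S \right)} = 15 \left(1 + 15\right) \left(-2\right) = 15 \cdot 16 \left(-2\right) = 240 \left(-2\right) = -480$)
$p = 1$ ($p = 1 + 0 = 1$)
$M{\left(v \right)} = \frac{1}{v}$ ($M{\left(v \right)} = 1 \frac{1}{v} = \frac{1}{v}$)
$\left(M{\left(X{\left(-2,3 \right)} \right)} + 46\right)^{2} = \left(\frac{1}{-480} + 46\right)^{2} = \left(- \frac{1}{480} + 46\right)^{2} = \left(\frac{22079}{480}\right)^{2} = \frac{487482241}{230400}$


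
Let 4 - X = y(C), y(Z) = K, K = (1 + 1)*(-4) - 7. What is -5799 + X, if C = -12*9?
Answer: -5780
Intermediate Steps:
C = -108
K = -15 (K = 2*(-4) - 7 = -8 - 7 = -15)
y(Z) = -15
X = 19 (X = 4 - 1*(-15) = 4 + 15 = 19)
-5799 + X = -5799 + 19 = -5780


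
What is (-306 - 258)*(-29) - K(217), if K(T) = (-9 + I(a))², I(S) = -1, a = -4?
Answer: 16256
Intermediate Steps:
K(T) = 100 (K(T) = (-9 - 1)² = (-10)² = 100)
(-306 - 258)*(-29) - K(217) = (-306 - 258)*(-29) - 1*100 = -564*(-29) - 100 = 16356 - 100 = 16256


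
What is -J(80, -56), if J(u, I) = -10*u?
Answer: 800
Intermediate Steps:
-J(80, -56) = -(-10)*80 = -1*(-800) = 800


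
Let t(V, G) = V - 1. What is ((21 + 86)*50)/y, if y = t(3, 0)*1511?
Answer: 2675/1511 ≈ 1.7704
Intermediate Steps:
t(V, G) = -1 + V
y = 3022 (y = (-1 + 3)*1511 = 2*1511 = 3022)
((21 + 86)*50)/y = ((21 + 86)*50)/3022 = (107*50)*(1/3022) = 5350*(1/3022) = 2675/1511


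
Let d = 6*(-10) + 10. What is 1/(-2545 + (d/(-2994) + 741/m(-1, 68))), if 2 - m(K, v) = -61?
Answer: -10479/26545627 ≈ -0.00039475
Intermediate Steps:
d = -50 (d = -60 + 10 = -50)
m(K, v) = 63 (m(K, v) = 2 - 1*(-61) = 2 + 61 = 63)
1/(-2545 + (d/(-2994) + 741/m(-1, 68))) = 1/(-2545 + (-50/(-2994) + 741/63)) = 1/(-2545 + (-50*(-1/2994) + 741*(1/63))) = 1/(-2545 + (25/1497 + 247/21)) = 1/(-2545 + 123428/10479) = 1/(-26545627/10479) = -10479/26545627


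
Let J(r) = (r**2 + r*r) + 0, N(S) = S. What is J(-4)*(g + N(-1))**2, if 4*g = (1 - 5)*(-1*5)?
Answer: 512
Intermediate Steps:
g = 5 (g = ((1 - 5)*(-1*5))/4 = (-4*(-5))/4 = (1/4)*20 = 5)
J(r) = 2*r**2 (J(r) = (r**2 + r**2) + 0 = 2*r**2 + 0 = 2*r**2)
J(-4)*(g + N(-1))**2 = (2*(-4)**2)*(5 - 1)**2 = (2*16)*4**2 = 32*16 = 512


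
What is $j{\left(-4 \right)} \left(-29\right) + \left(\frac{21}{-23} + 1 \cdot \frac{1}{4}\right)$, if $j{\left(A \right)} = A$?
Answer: $\frac{10611}{92} \approx 115.34$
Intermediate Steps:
$j{\left(-4 \right)} \left(-29\right) + \left(\frac{21}{-23} + 1 \cdot \frac{1}{4}\right) = \left(-4\right) \left(-29\right) + \left(\frac{21}{-23} + 1 \cdot \frac{1}{4}\right) = 116 + \left(21 \left(- \frac{1}{23}\right) + 1 \cdot \frac{1}{4}\right) = 116 + \left(- \frac{21}{23} + \frac{1}{4}\right) = 116 - \frac{61}{92} = \frac{10611}{92}$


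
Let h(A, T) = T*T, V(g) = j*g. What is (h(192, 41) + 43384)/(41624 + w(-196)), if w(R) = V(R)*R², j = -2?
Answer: 45065/15100696 ≈ 0.0029843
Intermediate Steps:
V(g) = -2*g
h(A, T) = T²
w(R) = -2*R³ (w(R) = (-2*R)*R² = -2*R³)
(h(192, 41) + 43384)/(41624 + w(-196)) = (41² + 43384)/(41624 - 2*(-196)³) = (1681 + 43384)/(41624 - 2*(-7529536)) = 45065/(41624 + 15059072) = 45065/15100696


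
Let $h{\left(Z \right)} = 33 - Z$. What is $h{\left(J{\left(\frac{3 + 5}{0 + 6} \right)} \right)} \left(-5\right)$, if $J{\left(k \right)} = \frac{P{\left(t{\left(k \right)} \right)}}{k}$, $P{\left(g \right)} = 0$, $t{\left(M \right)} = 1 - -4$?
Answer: $-165$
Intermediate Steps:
$t{\left(M \right)} = 5$ ($t{\left(M \right)} = 1 + 4 = 5$)
$J{\left(k \right)} = 0$ ($J{\left(k \right)} = \frac{0}{k} = 0$)
$h{\left(J{\left(\frac{3 + 5}{0 + 6} \right)} \right)} \left(-5\right) = \left(33 - 0\right) \left(-5\right) = \left(33 + 0\right) \left(-5\right) = 33 \left(-5\right) = -165$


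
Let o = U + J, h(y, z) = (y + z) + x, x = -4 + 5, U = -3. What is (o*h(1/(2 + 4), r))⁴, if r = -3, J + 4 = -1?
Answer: 3748096/81 ≈ 46273.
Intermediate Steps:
J = -5 (J = -4 - 1 = -5)
x = 1
h(y, z) = 1 + y + z (h(y, z) = (y + z) + 1 = 1 + y + z)
o = -8 (o = -3 - 5 = -8)
(o*h(1/(2 + 4), r))⁴ = (-8*(1 + 1/(2 + 4) - 3))⁴ = (-8*(1 + 1/6 - 3))⁴ = (-8*(1 + 1*(⅙) - 3))⁴ = (-8*(1 + ⅙ - 3))⁴ = (-8*(-11/6))⁴ = (44/3)⁴ = 3748096/81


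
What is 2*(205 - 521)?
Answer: -632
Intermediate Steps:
2*(205 - 521) = 2*(-316) = -632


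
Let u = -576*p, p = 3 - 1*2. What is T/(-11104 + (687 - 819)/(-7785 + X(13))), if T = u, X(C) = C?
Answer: 1119168/21575039 ≈ 0.051873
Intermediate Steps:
p = 1 (p = 3 - 2 = 1)
u = -576 (u = -576*1 = -576)
T = -576
T/(-11104 + (687 - 819)/(-7785 + X(13))) = -576/(-11104 + (687 - 819)/(-7785 + 13)) = -576/(-11104 - 132/(-7772)) = -576/(-11104 - 132*(-1/7772)) = -576/(-11104 + 33/1943) = -576/(-21575039/1943) = -576*(-1943/21575039) = 1119168/21575039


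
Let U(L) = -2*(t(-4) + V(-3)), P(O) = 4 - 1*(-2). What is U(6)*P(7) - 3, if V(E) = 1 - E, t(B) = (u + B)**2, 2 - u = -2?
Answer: -51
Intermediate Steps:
P(O) = 6 (P(O) = 4 + 2 = 6)
u = 4 (u = 2 - 1*(-2) = 2 + 2 = 4)
t(B) = (4 + B)**2
U(L) = -8 (U(L) = -2*((4 - 4)**2 + (1 - 1*(-3))) = -2*(0**2 + (1 + 3)) = -2*(0 + 4) = -2*4 = -8)
U(6)*P(7) - 3 = -8*6 - 3 = -48 - 3 = -51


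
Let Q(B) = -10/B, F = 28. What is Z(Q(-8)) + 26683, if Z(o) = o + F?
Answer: 106849/4 ≈ 26712.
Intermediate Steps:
Z(o) = 28 + o (Z(o) = o + 28 = 28 + o)
Z(Q(-8)) + 26683 = (28 - 10/(-8)) + 26683 = (28 - 10*(-1/8)) + 26683 = (28 + 5/4) + 26683 = 117/4 + 26683 = 106849/4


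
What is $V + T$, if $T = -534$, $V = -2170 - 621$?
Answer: $-3325$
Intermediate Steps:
$V = -2791$ ($V = -2170 - 621 = -2791$)
$V + T = -2791 - 534 = -3325$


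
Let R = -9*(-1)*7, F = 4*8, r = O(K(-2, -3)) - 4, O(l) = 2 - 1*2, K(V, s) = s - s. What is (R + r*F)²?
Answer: 4225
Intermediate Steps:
K(V, s) = 0
O(l) = 0 (O(l) = 2 - 2 = 0)
r = -4 (r = 0 - 4 = -4)
F = 32
R = 63 (R = 9*7 = 63)
(R + r*F)² = (63 - 4*32)² = (63 - 128)² = (-65)² = 4225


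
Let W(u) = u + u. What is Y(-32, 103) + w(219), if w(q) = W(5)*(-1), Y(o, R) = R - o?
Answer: 125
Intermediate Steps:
W(u) = 2*u
w(q) = -10 (w(q) = (2*5)*(-1) = 10*(-1) = -10)
Y(-32, 103) + w(219) = (103 - 1*(-32)) - 10 = (103 + 32) - 10 = 135 - 10 = 125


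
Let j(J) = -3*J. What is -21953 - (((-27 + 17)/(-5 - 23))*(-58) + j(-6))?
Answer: -153652/7 ≈ -21950.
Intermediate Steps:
-21953 - (((-27 + 17)/(-5 - 23))*(-58) + j(-6)) = -21953 - (((-27 + 17)/(-5 - 23))*(-58) - 3*(-6)) = -21953 - (-10/(-28)*(-58) + 18) = -21953 - (-10*(-1/28)*(-58) + 18) = -21953 - ((5/14)*(-58) + 18) = -21953 - (-145/7 + 18) = -21953 - 1*(-19/7) = -21953 + 19/7 = -153652/7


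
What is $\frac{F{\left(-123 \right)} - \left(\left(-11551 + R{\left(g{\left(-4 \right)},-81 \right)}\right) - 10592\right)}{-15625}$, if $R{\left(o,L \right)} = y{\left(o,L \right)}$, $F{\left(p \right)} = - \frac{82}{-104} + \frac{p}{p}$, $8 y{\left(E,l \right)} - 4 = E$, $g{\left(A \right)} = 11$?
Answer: $- \frac{2302863}{1625000} \approx -1.4171$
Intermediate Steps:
$y{\left(E,l \right)} = \frac{1}{2} + \frac{E}{8}$
$F{\left(p \right)} = \frac{93}{52}$ ($F{\left(p \right)} = \left(-82\right) \left(- \frac{1}{104}\right) + 1 = \frac{41}{52} + 1 = \frac{93}{52}$)
$R{\left(o,L \right)} = \frac{1}{2} + \frac{o}{8}$
$\frac{F{\left(-123 \right)} - \left(\left(-11551 + R{\left(g{\left(-4 \right)},-81 \right)}\right) - 10592\right)}{-15625} = \frac{\frac{93}{52} - \left(\left(-11551 + \left(\frac{1}{2} + \frac{1}{8} \cdot 11\right)\right) - 10592\right)}{-15625} = \left(\frac{93}{52} - \left(\left(-11551 + \left(\frac{1}{2} + \frac{11}{8}\right)\right) - 10592\right)\right) \left(- \frac{1}{15625}\right) = \left(\frac{93}{52} - \left(\left(-11551 + \frac{15}{8}\right) - 10592\right)\right) \left(- \frac{1}{15625}\right) = \left(\frac{93}{52} - \left(- \frac{92393}{8} - 10592\right)\right) \left(- \frac{1}{15625}\right) = \left(\frac{93}{52} - - \frac{177129}{8}\right) \left(- \frac{1}{15625}\right) = \left(\frac{93}{52} + \frac{177129}{8}\right) \left(- \frac{1}{15625}\right) = \frac{2302863}{104} \left(- \frac{1}{15625}\right) = - \frac{2302863}{1625000}$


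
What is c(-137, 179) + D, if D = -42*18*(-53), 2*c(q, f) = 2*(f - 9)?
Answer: 40238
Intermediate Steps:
c(q, f) = -9 + f (c(q, f) = (2*(f - 9))/2 = (2*(-9 + f))/2 = (-18 + 2*f)/2 = -9 + f)
D = 40068 (D = -756*(-53) = 40068)
c(-137, 179) + D = (-9 + 179) + 40068 = 170 + 40068 = 40238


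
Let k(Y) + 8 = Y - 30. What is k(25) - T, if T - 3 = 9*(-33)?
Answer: 281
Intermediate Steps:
k(Y) = -38 + Y (k(Y) = -8 + (Y - 30) = -8 + (-30 + Y) = -38 + Y)
T = -294 (T = 3 + 9*(-33) = 3 - 297 = -294)
k(25) - T = (-38 + 25) - 1*(-294) = -13 + 294 = 281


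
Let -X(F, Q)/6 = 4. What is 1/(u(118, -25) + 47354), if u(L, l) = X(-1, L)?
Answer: 1/47330 ≈ 2.1128e-5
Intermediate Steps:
X(F, Q) = -24 (X(F, Q) = -6*4 = -24)
u(L, l) = -24
1/(u(118, -25) + 47354) = 1/(-24 + 47354) = 1/47330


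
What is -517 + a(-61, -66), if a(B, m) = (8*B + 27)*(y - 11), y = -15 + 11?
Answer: 6398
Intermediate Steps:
y = -4
a(B, m) = -405 - 120*B (a(B, m) = (8*B + 27)*(-4 - 11) = (27 + 8*B)*(-15) = -405 - 120*B)
-517 + a(-61, -66) = -517 + (-405 - 120*(-61)) = -517 + (-405 + 7320) = -517 + 6915 = 6398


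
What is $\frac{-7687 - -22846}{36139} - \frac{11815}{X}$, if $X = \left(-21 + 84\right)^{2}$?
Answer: $- \frac{366816214}{143435691} \approx -2.5574$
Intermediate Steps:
$X = 3969$ ($X = 63^{2} = 3969$)
$\frac{-7687 - -22846}{36139} - \frac{11815}{X} = \frac{-7687 - -22846}{36139} - \frac{11815}{3969} = \left(-7687 + 22846\right) \frac{1}{36139} - \frac{11815}{3969} = 15159 \cdot \frac{1}{36139} - \frac{11815}{3969} = \frac{15159}{36139} - \frac{11815}{3969} = - \frac{366816214}{143435691}$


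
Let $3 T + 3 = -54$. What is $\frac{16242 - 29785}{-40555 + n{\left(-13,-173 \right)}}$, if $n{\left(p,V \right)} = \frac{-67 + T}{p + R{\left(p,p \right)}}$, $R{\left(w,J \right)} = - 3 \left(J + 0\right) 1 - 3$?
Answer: $\frac{311489}{932851} \approx 0.33391$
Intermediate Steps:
$T = -19$ ($T = -1 + \frac{1}{3} \left(-54\right) = -1 - 18 = -19$)
$R{\left(w,J \right)} = -3 - 3 J$ ($R{\left(w,J \right)} = - 3 J 1 - 3 = - 3 J - 3 = -3 - 3 J$)
$n{\left(p,V \right)} = - \frac{86}{-3 - 2 p}$ ($n{\left(p,V \right)} = \frac{-67 - 19}{p - \left(3 + 3 p\right)} = - \frac{86}{-3 - 2 p}$)
$\frac{16242 - 29785}{-40555 + n{\left(-13,-173 \right)}} = \frac{16242 - 29785}{-40555 + \frac{86}{3 + 2 \left(-13\right)}} = - \frac{13543}{-40555 + \frac{86}{3 - 26}} = - \frac{13543}{-40555 + \frac{86}{-23}} = - \frac{13543}{-40555 + 86 \left(- \frac{1}{23}\right)} = - \frac{13543}{-40555 - \frac{86}{23}} = - \frac{13543}{- \frac{932851}{23}} = \left(-13543\right) \left(- \frac{23}{932851}\right) = \frac{311489}{932851}$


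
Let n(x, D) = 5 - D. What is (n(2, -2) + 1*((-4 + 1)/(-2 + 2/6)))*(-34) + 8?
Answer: -1456/5 ≈ -291.20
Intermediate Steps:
(n(2, -2) + 1*((-4 + 1)/(-2 + 2/6)))*(-34) + 8 = ((5 - 1*(-2)) + 1*((-4 + 1)/(-2 + 2/6)))*(-34) + 8 = ((5 + 2) + 1*(-3/(-2 + 2*(1/6))))*(-34) + 8 = (7 + 1*(-3/(-2 + 1/3)))*(-34) + 8 = (7 + 1*(-3/(-5/3)))*(-34) + 8 = (7 + 1*(-3*(-3/5)))*(-34) + 8 = (7 + 1*(9/5))*(-34) + 8 = (7 + 9/5)*(-34) + 8 = (44/5)*(-34) + 8 = -1496/5 + 8 = -1456/5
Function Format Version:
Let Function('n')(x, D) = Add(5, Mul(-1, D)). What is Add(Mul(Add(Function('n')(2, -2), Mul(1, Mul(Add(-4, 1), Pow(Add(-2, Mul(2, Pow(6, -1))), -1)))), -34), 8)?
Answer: Rational(-1456, 5) ≈ -291.20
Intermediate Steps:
Add(Mul(Add(Function('n')(2, -2), Mul(1, Mul(Add(-4, 1), Pow(Add(-2, Mul(2, Pow(6, -1))), -1)))), -34), 8) = Add(Mul(Add(Add(5, Mul(-1, -2)), Mul(1, Mul(Add(-4, 1), Pow(Add(-2, Mul(2, Pow(6, -1))), -1)))), -34), 8) = Add(Mul(Add(Add(5, 2), Mul(1, Mul(-3, Pow(Add(-2, Mul(2, Rational(1, 6))), -1)))), -34), 8) = Add(Mul(Add(7, Mul(1, Mul(-3, Pow(Add(-2, Rational(1, 3)), -1)))), -34), 8) = Add(Mul(Add(7, Mul(1, Mul(-3, Pow(Rational(-5, 3), -1)))), -34), 8) = Add(Mul(Add(7, Mul(1, Mul(-3, Rational(-3, 5)))), -34), 8) = Add(Mul(Add(7, Mul(1, Rational(9, 5))), -34), 8) = Add(Mul(Add(7, Rational(9, 5)), -34), 8) = Add(Mul(Rational(44, 5), -34), 8) = Add(Rational(-1496, 5), 8) = Rational(-1456, 5)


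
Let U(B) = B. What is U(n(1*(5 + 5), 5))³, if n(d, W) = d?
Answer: 1000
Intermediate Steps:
U(n(1*(5 + 5), 5))³ = (1*(5 + 5))³ = (1*10)³ = 10³ = 1000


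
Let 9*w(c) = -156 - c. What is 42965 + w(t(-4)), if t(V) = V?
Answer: 386533/9 ≈ 42948.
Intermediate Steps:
w(c) = -52/3 - c/9 (w(c) = (-156 - c)/9 = -52/3 - c/9)
42965 + w(t(-4)) = 42965 + (-52/3 - 1/9*(-4)) = 42965 + (-52/3 + 4/9) = 42965 - 152/9 = 386533/9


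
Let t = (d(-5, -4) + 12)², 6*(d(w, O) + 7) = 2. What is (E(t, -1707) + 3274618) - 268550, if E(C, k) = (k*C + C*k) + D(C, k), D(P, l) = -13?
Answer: 8726837/3 ≈ 2.9089e+6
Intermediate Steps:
d(w, O) = -20/3 (d(w, O) = -7 + (⅙)*2 = -7 + ⅓ = -20/3)
t = 256/9 (t = (-20/3 + 12)² = (16/3)² = 256/9 ≈ 28.444)
E(C, k) = -13 + 2*C*k (E(C, k) = (k*C + C*k) - 13 = (C*k + C*k) - 13 = 2*C*k - 13 = -13 + 2*C*k)
(E(t, -1707) + 3274618) - 268550 = ((-13 + 2*(256/9)*(-1707)) + 3274618) - 268550 = ((-13 - 291328/3) + 3274618) - 268550 = (-291367/3 + 3274618) - 268550 = 9532487/3 - 268550 = 8726837/3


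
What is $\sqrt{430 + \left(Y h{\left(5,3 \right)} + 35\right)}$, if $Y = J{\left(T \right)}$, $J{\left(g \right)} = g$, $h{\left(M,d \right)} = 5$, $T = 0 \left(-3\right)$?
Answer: $\sqrt{465} \approx 21.564$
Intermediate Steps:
$T = 0$
$Y = 0$
$\sqrt{430 + \left(Y h{\left(5,3 \right)} + 35\right)} = \sqrt{430 + \left(0 \cdot 5 + 35\right)} = \sqrt{430 + \left(0 + 35\right)} = \sqrt{430 + 35} = \sqrt{465}$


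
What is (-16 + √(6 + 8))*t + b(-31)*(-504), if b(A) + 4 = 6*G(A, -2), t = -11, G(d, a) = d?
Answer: 95936 - 11*√14 ≈ 95895.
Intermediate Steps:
b(A) = -4 + 6*A
(-16 + √(6 + 8))*t + b(-31)*(-504) = (-16 + √(6 + 8))*(-11) + (-4 + 6*(-31))*(-504) = (-16 + √14)*(-11) + (-4 - 186)*(-504) = (176 - 11*√14) - 190*(-504) = (176 - 11*√14) + 95760 = 95936 - 11*√14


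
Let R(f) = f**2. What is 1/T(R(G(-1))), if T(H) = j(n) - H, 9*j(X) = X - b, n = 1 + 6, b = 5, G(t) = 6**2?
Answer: -9/11662 ≈ -0.00077174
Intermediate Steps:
G(t) = 36
n = 7
j(X) = -5/9 + X/9 (j(X) = (X - 1*5)/9 = (X - 5)/9 = (-5 + X)/9 = -5/9 + X/9)
T(H) = 2/9 - H (T(H) = (-5/9 + (1/9)*7) - H = (-5/9 + 7/9) - H = 2/9 - H)
1/T(R(G(-1))) = 1/(2/9 - 1*36**2) = 1/(2/9 - 1*1296) = 1/(2/9 - 1296) = 1/(-11662/9) = -9/11662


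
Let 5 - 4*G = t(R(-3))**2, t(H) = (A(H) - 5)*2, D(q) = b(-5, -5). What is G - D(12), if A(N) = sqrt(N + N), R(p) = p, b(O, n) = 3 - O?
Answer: -103/4 + 10*I*sqrt(6) ≈ -25.75 + 24.495*I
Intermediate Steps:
D(q) = 8 (D(q) = 3 - 1*(-5) = 3 + 5 = 8)
A(N) = sqrt(2)*sqrt(N) (A(N) = sqrt(2*N) = sqrt(2)*sqrt(N))
t(H) = -10 + 2*sqrt(2)*sqrt(H) (t(H) = (sqrt(2)*sqrt(H) - 5)*2 = (-5 + sqrt(2)*sqrt(H))*2 = -10 + 2*sqrt(2)*sqrt(H))
G = 5/4 - (-10 + 2*I*sqrt(6))**2/4 (G = 5/4 - (-10 + 2*sqrt(2)*sqrt(-3))**2/4 = 5/4 - (-10 + 2*sqrt(2)*(I*sqrt(3)))**2/4 = 5/4 - (-10 + 2*I*sqrt(6))**2/4 ≈ -17.75 + 24.495*I)
G - D(12) = (-71/4 + 10*I*sqrt(6)) - 1*8 = (-71/4 + 10*I*sqrt(6)) - 8 = -103/4 + 10*I*sqrt(6)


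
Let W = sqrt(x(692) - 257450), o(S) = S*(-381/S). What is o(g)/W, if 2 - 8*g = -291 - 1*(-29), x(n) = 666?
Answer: 381*I*sqrt(16049)/64196 ≈ 0.75187*I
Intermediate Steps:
g = 33 (g = 1/4 - (-291 - 1*(-29))/8 = 1/4 - (-291 + 29)/8 = 1/4 - 1/8*(-262) = 1/4 + 131/4 = 33)
o(S) = -381
W = 4*I*sqrt(16049) (W = sqrt(666 - 257450) = sqrt(-256784) = 4*I*sqrt(16049) ≈ 506.74*I)
o(g)/W = -381*(-I*sqrt(16049)/64196) = -(-381)*I*sqrt(16049)/64196 = 381*I*sqrt(16049)/64196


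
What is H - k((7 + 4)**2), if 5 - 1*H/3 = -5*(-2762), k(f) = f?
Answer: -41536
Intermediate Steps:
H = -41415 (H = 15 - (-15)*(-2762) = 15 - 3*13810 = 15 - 41430 = -41415)
H - k((7 + 4)**2) = -41415 - (7 + 4)**2 = -41415 - 1*11**2 = -41415 - 1*121 = -41415 - 121 = -41536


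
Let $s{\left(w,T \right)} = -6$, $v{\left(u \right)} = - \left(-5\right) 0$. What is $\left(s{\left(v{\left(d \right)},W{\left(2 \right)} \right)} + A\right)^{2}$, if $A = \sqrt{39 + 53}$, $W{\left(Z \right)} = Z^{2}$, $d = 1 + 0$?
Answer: $128 - 24 \sqrt{23} \approx 12.9$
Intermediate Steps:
$d = 1$
$v{\left(u \right)} = 0$ ($v{\left(u \right)} = \left(-1\right) 0 = 0$)
$A = 2 \sqrt{23}$ ($A = \sqrt{92} = 2 \sqrt{23} \approx 9.5917$)
$\left(s{\left(v{\left(d \right)},W{\left(2 \right)} \right)} + A\right)^{2} = \left(-6 + 2 \sqrt{23}\right)^{2}$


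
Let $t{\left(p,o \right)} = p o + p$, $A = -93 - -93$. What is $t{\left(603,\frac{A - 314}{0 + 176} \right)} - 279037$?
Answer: $- \frac{24596863}{88} \approx -2.7951 \cdot 10^{5}$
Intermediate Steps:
$A = 0$ ($A = -93 + 93 = 0$)
$t{\left(p,o \right)} = p + o p$ ($t{\left(p,o \right)} = o p + p = p + o p$)
$t{\left(603,\frac{A - 314}{0 + 176} \right)} - 279037 = 603 \left(1 + \frac{0 - 314}{0 + 176}\right) - 279037 = 603 \left(1 - \frac{314}{176}\right) - 279037 = 603 \left(1 - \frac{157}{88}\right) - 279037 = 603 \left(- \frac{69}{88}\right) - 279037 = - \frac{41607}{88} - 279037 = - \frac{24596863}{88}$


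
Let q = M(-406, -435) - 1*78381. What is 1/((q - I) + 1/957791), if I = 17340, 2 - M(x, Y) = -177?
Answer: -957791/91509267721 ≈ -1.0467e-5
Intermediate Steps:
M(x, Y) = 179 (M(x, Y) = 2 - 1*(-177) = 2 + 177 = 179)
q = -78202 (q = 179 - 1*78381 = 179 - 78381 = -78202)
1/((q - I) + 1/957791) = 1/((-78202 - 1*17340) + 1/957791) = 1/((-78202 - 17340) + 1/957791) = 1/(-95542 + 1/957791) = 1/(-91509267721/957791) = -957791/91509267721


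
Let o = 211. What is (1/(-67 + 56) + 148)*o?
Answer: 343297/11 ≈ 31209.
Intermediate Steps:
(1/(-67 + 56) + 148)*o = (1/(-67 + 56) + 148)*211 = (1/(-11) + 148)*211 = (-1/11 + 148)*211 = (1627/11)*211 = 343297/11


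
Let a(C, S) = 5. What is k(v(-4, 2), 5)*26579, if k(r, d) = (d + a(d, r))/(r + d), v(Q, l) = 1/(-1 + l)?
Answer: 132895/3 ≈ 44298.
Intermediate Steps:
k(r, d) = (5 + d)/(d + r) (k(r, d) = (d + 5)/(r + d) = (5 + d)/(d + r))
k(v(-4, 2), 5)*26579 = ((5 + 5)/(5 + 1/(-1 + 2)))*26579 = (10/(5 + 1/1))*26579 = (10/(5 + 1))*26579 = (10/6)*26579 = ((1/6)*10)*26579 = (5/3)*26579 = 132895/3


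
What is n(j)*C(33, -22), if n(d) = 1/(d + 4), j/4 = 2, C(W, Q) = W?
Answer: 11/4 ≈ 2.7500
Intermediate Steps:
j = 8 (j = 4*2 = 8)
n(d) = 1/(4 + d)
n(j)*C(33, -22) = 33/(4 + 8) = 33/12 = (1/12)*33 = 11/4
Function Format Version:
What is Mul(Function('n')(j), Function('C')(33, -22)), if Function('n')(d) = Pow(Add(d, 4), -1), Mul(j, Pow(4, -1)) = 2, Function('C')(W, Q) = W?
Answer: Rational(11, 4) ≈ 2.7500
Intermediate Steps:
j = 8 (j = Mul(4, 2) = 8)
Function('n')(d) = Pow(Add(4, d), -1)
Mul(Function('n')(j), Function('C')(33, -22)) = Mul(Pow(Add(4, 8), -1), 33) = Mul(Pow(12, -1), 33) = Mul(Rational(1, 12), 33) = Rational(11, 4)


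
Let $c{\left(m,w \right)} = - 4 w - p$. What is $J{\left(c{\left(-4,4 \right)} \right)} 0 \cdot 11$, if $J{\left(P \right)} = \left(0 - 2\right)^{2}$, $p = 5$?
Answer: $0$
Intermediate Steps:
$c{\left(m,w \right)} = -5 - 4 w$ ($c{\left(m,w \right)} = - 4 w - 5 = -5 - 4 w$)
$J{\left(P \right)} = 4$ ($J{\left(P \right)} = \left(-2\right)^{2} = 4$)
$J{\left(c{\left(-4,4 \right)} \right)} 0 \cdot 11 = 4 \cdot 0 \cdot 11 = 4 \cdot 0 = 0$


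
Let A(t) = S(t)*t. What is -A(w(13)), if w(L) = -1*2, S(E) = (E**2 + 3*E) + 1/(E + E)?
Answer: -9/2 ≈ -4.5000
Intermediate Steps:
S(E) = E**2 + 1/(2*E) + 3*E (S(E) = (E**2 + 3*E) + 1/(2*E) = E**2 + 1/(2*E) + 3*E)
w(L) = -2
A(t) = t*(t**2 + 1/(2*t) + 3*t) (A(t) = (t**2 + 1/(2*t) + 3*t)*t = t*(t**2 + 1/(2*t) + 3*t))
-A(w(13)) = -(1/2 + (-2)**2*(3 - 2)) = -(1/2 + 4*1) = -(1/2 + 4) = -1*9/2 = -9/2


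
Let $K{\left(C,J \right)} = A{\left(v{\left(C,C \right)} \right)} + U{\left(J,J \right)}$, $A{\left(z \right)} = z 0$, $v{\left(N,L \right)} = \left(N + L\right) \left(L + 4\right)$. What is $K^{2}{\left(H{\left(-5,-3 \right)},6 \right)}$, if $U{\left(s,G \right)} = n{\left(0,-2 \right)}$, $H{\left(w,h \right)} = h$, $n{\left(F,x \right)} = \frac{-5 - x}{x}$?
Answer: $\frac{9}{4} \approx 2.25$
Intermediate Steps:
$n{\left(F,x \right)} = \frac{-5 - x}{x}$
$U{\left(s,G \right)} = \frac{3}{2}$ ($U{\left(s,G \right)} = \frac{-5 - -2}{-2} = - \frac{-5 + 2}{2} = \left(- \frac{1}{2}\right) \left(-3\right) = \frac{3}{2}$)
$v{\left(N,L \right)} = \left(4 + L\right) \left(L + N\right)$ ($v{\left(N,L \right)} = \left(L + N\right) \left(4 + L\right) = \left(4 + L\right) \left(L + N\right)$)
$A{\left(z \right)} = 0$
$K{\left(C,J \right)} = \frac{3}{2}$ ($K{\left(C,J \right)} = 0 + \frac{3}{2} = \frac{3}{2}$)
$K^{2}{\left(H{\left(-5,-3 \right)},6 \right)} = \left(\frac{3}{2}\right)^{2} = \frac{9}{4}$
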